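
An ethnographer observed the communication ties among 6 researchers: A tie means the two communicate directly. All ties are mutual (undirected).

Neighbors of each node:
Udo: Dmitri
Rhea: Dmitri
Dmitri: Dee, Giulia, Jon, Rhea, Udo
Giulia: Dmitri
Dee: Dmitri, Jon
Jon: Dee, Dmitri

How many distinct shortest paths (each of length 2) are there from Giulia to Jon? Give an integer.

The shortest distance is 2, and the only length-2 path is Giulia–Dmitri–Jon. So there is exactly 1 shortest path.

1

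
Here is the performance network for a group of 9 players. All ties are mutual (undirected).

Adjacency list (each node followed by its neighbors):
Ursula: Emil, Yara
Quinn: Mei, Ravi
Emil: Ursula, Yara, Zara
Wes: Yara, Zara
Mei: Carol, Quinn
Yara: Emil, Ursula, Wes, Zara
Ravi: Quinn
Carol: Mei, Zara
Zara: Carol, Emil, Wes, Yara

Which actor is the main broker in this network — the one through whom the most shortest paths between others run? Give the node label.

Unnormalized betweenness of each node: Carol:15, Emil:5/2, Mei:12, Quinn:7, Ravi:0, Ursula:0, Wes:0, Yara:4, Zara:33/2.
Zara has the largest value, 33/2, making it the main broker — the node through which the most shortest paths run.

Zara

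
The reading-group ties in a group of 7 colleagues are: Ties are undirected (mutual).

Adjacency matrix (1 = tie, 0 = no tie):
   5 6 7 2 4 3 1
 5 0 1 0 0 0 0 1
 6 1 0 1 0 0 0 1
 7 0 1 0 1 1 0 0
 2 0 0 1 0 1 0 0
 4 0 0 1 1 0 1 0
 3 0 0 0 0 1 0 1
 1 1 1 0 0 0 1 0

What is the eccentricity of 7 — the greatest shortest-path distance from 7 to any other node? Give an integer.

2

Distances from 7: 1:2, 2:1, 3:2, 4:1, 5:2, 6:1.
The largest is 2 (to 5, 1, and 3), so the eccentricity of 7 is 2.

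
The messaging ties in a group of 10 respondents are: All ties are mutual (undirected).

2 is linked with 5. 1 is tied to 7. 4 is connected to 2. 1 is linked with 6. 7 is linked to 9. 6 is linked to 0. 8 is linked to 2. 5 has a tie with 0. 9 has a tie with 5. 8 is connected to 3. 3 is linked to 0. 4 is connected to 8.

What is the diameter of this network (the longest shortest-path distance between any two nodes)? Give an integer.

Eccentricity of each node (its greatest distance to any other): 0:3, 1:5, 2:4, 3:4, 4:5, 5:3, 6:4, 7:4, 8:4, 9:3.
The maximum eccentricity is 5, realized for instance by the pair 4–1 via 4 – 2 – 5 – 0 – 6 – 1. So the diameter is 5.

5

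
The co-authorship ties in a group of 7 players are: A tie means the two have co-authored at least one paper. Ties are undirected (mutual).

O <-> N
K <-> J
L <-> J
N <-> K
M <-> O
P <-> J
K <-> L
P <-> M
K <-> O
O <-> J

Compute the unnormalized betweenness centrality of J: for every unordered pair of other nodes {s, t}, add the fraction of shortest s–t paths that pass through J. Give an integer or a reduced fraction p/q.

13/3

Pairs whose geodesics pass through J — M–L: 2/3; P–N: 2/3; P–O: 1/2; P–L: 1; P–K: 1; O–L: 1/2.
All other pairs contribute 0.
Summing the contributions gives betweenness(J) = 13/3.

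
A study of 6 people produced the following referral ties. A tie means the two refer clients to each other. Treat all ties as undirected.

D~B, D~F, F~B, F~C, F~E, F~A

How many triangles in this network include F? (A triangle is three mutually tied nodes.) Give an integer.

F's neighbors: A, B, C, D, and E.
Neighbor pairs that are themselves tied: F–B–D. Each forms one triangle with F, for 1 in total.

1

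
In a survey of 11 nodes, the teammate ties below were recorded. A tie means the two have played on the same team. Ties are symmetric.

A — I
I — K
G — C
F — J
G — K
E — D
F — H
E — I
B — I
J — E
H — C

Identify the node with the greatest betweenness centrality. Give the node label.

Unnormalized betweenness of each node: A:0, B:0, C:11/2, D:0, E:37/2, F:7, G:8, H:5, I:24, J:10, K:11.
I has the largest value, 24, making it the main broker — the node through which the most shortest paths run.

I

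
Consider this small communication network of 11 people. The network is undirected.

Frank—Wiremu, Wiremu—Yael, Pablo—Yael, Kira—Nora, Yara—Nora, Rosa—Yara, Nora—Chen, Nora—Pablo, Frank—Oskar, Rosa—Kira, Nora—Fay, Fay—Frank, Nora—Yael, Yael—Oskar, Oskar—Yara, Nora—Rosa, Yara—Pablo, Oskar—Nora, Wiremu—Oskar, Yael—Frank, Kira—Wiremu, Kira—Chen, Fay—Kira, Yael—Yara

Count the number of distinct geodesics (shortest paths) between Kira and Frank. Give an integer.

The shortest distance is 2. The length-2 paths are: Kira–Fay–Frank; Kira–Wiremu–Frank.
That gives 2 distinct shortest paths.

2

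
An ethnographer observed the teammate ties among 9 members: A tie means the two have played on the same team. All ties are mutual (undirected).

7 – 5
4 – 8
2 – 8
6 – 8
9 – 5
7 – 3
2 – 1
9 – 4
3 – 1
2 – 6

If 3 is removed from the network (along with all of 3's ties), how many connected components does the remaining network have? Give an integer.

1

3's neighbors (1 and 7) remain reachable from one another through other ties, so the rest of the network stays in one piece.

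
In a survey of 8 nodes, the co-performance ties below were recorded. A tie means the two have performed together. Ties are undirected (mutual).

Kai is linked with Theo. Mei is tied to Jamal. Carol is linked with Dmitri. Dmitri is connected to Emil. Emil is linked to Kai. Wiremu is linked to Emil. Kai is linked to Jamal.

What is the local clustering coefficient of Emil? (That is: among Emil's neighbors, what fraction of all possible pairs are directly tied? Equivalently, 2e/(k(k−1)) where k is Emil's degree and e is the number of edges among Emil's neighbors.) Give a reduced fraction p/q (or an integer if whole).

Emil's neighbors: Dmitri, Kai, and Wiremu (k = 3).
Possible neighbor pairs: C(3,2) = 3. Edges among them: none → e = 0.
Clustering(Emil) = 0/3 = 0.

0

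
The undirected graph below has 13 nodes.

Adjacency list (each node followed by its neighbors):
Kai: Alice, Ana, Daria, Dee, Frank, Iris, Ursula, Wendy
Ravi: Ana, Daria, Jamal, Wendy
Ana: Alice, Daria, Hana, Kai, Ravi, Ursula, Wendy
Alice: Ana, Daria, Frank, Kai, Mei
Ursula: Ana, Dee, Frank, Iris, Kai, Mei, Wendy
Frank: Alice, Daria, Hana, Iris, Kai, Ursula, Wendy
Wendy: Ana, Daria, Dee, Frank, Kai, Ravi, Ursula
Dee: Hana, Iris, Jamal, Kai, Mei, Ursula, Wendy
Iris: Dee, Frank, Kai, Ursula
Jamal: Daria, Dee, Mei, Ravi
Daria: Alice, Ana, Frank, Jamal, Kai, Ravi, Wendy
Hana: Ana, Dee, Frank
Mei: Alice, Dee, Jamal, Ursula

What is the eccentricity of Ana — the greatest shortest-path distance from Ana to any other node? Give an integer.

2

Distances from Ana: Alice:1, Daria:1, Dee:2, Frank:2, Hana:1, Iris:2, Jamal:2, Kai:1, Mei:2, Ravi:1, Ursula:1, Wendy:1.
The largest is 2 (to Frank, Dee, Mei, Jamal, and Iris), so the eccentricity of Ana is 2.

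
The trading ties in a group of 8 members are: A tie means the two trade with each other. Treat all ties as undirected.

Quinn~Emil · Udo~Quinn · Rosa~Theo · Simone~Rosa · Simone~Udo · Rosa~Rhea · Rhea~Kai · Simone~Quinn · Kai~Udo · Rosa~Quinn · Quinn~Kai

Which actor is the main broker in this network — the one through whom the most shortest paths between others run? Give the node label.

Quinn

Unnormalized betweenness of each node: Emil:0, Kai:2, Quinn:17/2, Rhea:1, Rosa:8, Simone:1, Theo:0, Udo:1/2.
Quinn has the largest value, 17/2, making it the main broker — the node through which the most shortest paths run.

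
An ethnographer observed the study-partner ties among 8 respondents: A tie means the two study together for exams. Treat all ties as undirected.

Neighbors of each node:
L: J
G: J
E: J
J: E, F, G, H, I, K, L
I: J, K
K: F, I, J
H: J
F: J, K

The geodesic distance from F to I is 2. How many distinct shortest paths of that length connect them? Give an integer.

2

The shortest distance is 2. The length-2 paths are: F–J–I; F–K–I.
That gives 2 distinct shortest paths.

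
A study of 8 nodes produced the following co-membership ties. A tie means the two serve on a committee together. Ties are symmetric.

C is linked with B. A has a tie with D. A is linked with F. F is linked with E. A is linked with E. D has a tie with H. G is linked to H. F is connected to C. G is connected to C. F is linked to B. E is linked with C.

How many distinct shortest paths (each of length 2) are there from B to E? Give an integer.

2

The shortest distance is 2. The length-2 paths are: B–C–E; B–F–E.
That gives 2 distinct shortest paths.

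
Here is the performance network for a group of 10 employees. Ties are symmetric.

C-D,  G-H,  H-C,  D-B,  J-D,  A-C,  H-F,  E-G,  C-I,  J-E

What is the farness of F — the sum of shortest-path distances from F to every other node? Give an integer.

25

Distances from F: A:3, B:4, C:2, D:3, E:3, G:2, H:1, I:3, J:4.
Sum = 3 + 4 + 2 + 3 + 3 + 2 + 1 + 3 + 4 = 25.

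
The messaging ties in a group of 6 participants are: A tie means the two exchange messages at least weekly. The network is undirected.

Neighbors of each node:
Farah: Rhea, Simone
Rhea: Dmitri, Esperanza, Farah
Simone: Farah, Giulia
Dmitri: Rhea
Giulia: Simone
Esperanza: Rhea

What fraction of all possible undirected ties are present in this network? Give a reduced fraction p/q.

1/3

There are 5 edges and 6 nodes, so the maximum possible is C(6,2) = 15.
Density = 5/15 = 1/3.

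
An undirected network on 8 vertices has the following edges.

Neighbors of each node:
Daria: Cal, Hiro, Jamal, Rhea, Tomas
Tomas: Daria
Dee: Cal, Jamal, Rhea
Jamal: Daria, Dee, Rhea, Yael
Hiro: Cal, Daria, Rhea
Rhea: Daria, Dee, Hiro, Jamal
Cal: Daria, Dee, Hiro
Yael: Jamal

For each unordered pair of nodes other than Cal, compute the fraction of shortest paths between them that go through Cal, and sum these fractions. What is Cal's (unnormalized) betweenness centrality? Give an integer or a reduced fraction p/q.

7/6

Pairs whose geodesics pass through Cal — Tomas–Dee: 1/3; Dee–Hiro: 1/2; Dee–Daria: 1/3.
All other pairs contribute 0.
Summing the contributions gives betweenness(Cal) = 7/6.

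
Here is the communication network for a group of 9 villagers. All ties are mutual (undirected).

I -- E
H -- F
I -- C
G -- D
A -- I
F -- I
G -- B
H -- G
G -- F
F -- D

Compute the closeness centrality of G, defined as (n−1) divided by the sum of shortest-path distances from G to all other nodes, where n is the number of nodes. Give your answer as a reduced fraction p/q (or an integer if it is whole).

8/15

Distances from G: A:3, B:1, C:3, D:1, E:3, F:1, H:1, I:2. Sum = 15.
n = 9, so closeness = 8/15.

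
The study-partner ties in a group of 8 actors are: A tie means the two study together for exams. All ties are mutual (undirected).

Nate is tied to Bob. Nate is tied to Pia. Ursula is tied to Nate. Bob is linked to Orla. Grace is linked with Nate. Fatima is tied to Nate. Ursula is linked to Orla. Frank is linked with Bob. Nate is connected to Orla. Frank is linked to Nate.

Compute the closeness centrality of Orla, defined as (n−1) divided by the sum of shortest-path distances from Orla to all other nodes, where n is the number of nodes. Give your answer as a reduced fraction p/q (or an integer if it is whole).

7/11

Distances from Orla: Bob:1, Fatima:2, Frank:2, Grace:2, Nate:1, Pia:2, Ursula:1. Sum = 11.
n = 8, so closeness = 7/11.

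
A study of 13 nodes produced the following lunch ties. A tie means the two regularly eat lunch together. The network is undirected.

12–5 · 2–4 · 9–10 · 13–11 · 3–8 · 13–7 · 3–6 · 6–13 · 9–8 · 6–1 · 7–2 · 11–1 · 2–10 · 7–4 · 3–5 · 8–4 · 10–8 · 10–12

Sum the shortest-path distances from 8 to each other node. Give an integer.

Distances from 8: 1:3, 2:2, 3:1, 4:1, 5:2, 6:2, 7:2, 9:1, 10:1, 11:4, 12:2, 13:3.
Sum = 3 + 2 + 1 + 1 + 2 + 2 + 2 + 1 + 1 + 4 + 2 + 3 = 24.

24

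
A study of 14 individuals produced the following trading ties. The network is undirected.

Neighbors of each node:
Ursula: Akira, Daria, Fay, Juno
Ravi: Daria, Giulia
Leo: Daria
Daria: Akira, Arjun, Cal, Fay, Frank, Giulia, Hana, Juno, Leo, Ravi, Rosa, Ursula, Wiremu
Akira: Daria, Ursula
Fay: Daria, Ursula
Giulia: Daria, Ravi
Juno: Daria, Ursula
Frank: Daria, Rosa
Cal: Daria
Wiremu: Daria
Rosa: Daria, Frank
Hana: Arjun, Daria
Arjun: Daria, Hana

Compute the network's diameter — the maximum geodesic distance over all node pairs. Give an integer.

2

Eccentricity of each node (its greatest distance to any other): Akira:2, Arjun:2, Cal:2, Daria:1, Fay:2, Frank:2, Giulia:2, Hana:2, Juno:2, Leo:2, Ravi:2, Rosa:2, Ursula:2, Wiremu:2.
The maximum eccentricity is 2, realized for instance by the pair Rosa–Ravi via Rosa – Daria – Ravi. So the diameter is 2.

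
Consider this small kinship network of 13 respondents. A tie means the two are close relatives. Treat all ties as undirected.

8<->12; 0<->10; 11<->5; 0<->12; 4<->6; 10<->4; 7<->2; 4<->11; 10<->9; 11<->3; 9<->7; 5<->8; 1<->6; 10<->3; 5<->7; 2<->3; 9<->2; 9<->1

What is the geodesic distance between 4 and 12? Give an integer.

3

One shortest route is 4 – 10 – 0 – 12, which uses 3 edges, and at distance 2 from 4 we only reach {0, 1, 3, 5, 9}, which does not include 12. So d(4,12) = 3.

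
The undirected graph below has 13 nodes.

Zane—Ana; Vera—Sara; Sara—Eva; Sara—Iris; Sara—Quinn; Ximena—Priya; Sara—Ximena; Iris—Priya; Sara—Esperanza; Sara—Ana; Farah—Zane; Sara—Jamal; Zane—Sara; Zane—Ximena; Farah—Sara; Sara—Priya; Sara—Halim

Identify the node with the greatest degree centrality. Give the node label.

Degrees — Ana:2, Esperanza:1, Eva:1, Farah:2, Halim:1, Iris:2, Jamal:1, Priya:3, Quinn:1, Sara:12, Vera:1, Ximena:3, Zane:4.
The maximum is 12, attained only by Sara.

Sara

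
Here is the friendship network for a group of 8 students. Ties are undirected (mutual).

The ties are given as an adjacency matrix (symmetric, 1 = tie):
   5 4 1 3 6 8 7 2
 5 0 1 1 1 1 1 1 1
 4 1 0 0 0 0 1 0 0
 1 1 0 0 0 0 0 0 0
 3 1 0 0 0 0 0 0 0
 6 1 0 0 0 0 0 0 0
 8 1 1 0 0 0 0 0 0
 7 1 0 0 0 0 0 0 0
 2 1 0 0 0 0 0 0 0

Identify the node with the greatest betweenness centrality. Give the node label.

5

Unnormalized betweenness of each node: 1:0, 2:0, 3:0, 4:0, 5:20, 6:0, 7:0, 8:0.
5 has the largest value, 20, making it the main broker — the node through which the most shortest paths run.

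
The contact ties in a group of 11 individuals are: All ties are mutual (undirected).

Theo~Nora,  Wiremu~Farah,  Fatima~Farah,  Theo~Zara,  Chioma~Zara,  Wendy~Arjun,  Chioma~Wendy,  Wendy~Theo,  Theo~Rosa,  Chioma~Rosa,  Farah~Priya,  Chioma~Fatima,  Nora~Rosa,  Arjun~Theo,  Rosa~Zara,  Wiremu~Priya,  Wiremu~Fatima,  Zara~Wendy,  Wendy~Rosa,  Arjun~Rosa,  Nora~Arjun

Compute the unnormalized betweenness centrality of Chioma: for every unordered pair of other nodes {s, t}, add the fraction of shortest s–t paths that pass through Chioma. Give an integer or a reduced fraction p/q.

24

Pairs whose geodesics pass through Chioma — Arjun–Priya: 4/4; Arjun–Fatima: 2/2; Arjun–Farah: 2/2; Arjun–Wiremu: 2/2; Nora–Priya: 2/2; Nora–Fatima: 1; Nora–Farah: 1; Nora–Wiremu: 1; Zara–Priya: 2/2; Zara–Fatima: 1; Zara–Farah: 1; Zara–Wiremu: 1; Rosa–Priya: 2/2; Rosa–Fatima: 1 … (+10 more pairs).
All other pairs contribute 0.
Summing the contributions gives betweenness(Chioma) = 24.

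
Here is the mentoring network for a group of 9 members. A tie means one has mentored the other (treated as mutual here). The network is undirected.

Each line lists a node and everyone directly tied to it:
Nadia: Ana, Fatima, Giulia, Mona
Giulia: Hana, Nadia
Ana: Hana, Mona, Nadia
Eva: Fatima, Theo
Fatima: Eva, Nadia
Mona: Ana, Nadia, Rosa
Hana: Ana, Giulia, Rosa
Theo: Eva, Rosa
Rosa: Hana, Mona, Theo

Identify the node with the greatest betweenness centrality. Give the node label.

Nadia

Unnormalized betweenness of each node: Ana:3/2, Eva:2, Fatima:4, Giulia:1, Hana:7/2, Mona:3, Nadia:17/2, Rosa:13/2, Theo:3.
Nadia has the largest value, 17/2, making it the main broker — the node through which the most shortest paths run.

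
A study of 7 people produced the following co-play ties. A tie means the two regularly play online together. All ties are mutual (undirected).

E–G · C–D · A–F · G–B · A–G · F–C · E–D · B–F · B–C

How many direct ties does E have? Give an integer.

2

E is directly tied to D and G. That is 2 neighbors, so the degree of E is 2.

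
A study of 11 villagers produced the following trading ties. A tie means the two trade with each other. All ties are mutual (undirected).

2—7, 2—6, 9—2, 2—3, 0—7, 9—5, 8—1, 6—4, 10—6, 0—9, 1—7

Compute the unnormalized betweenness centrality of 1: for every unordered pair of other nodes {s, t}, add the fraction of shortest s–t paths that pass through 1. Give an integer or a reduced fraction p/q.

Pairs whose geodesics pass through 1 — 10–8: 1; 2–8: 1; 3–8: 1; 6–8: 1; 4–8: 1; 0–8: 1; 9–8: 2/2; 7–8: 1; 5–8: 2/2.
All other pairs contribute 0.
Summing the contributions gives betweenness(1) = 9.

9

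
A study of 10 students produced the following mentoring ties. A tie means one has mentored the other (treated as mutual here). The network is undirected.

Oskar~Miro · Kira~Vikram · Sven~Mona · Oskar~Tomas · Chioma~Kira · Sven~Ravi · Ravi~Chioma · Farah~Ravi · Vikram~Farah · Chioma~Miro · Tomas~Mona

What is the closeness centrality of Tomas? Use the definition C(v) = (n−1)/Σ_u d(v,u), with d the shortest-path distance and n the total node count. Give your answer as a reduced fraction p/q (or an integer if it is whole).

9/25

Distances from Tomas: Chioma:3, Farah:4, Kira:4, Miro:2, Mona:1, Oskar:1, Ravi:3, Sven:2, Vikram:5. Sum = 25.
n = 10, so closeness = 9/25.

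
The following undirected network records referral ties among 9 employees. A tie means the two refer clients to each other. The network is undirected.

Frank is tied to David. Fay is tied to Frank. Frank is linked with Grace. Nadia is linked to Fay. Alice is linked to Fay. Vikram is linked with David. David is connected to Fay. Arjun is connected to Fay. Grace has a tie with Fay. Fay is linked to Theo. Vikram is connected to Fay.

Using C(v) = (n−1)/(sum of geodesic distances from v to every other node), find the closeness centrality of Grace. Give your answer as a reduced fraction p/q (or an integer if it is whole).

Distances from Grace: Alice:2, Arjun:2, David:2, Fay:1, Frank:1, Nadia:2, Theo:2, Vikram:2. Sum = 14.
n = 9, so closeness = 8/14 = 4/7.

4/7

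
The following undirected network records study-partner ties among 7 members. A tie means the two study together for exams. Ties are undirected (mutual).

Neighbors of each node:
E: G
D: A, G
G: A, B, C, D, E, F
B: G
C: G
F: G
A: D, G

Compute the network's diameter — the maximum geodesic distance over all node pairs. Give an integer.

Eccentricity of each node (its greatest distance to any other): A:2, B:2, C:2, D:2, E:2, F:2, G:1.
The maximum eccentricity is 2, realized for instance by the pair C–F via C – G – F. So the diameter is 2.

2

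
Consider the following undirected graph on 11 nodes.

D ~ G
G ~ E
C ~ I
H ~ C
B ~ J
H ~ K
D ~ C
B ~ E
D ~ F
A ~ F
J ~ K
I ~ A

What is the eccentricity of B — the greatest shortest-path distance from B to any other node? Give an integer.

5

Distances from B: A:5, C:4, D:3, E:1, F:4, G:2, H:3, I:5, J:1, K:2.
The largest is 5 (to I and A), so the eccentricity of B is 5.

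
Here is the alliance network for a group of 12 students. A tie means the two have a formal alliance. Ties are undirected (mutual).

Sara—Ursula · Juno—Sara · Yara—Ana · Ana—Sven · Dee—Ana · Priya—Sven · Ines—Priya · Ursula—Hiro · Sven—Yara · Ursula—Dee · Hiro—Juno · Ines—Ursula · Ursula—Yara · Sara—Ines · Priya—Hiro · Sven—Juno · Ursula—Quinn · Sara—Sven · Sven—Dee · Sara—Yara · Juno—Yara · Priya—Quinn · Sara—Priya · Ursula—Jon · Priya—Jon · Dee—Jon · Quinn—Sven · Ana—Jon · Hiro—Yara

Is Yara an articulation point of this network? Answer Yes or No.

Even without Yara, every remaining node can still reach every other (the residual graph is connected), so Yara is not a cut vertex.

No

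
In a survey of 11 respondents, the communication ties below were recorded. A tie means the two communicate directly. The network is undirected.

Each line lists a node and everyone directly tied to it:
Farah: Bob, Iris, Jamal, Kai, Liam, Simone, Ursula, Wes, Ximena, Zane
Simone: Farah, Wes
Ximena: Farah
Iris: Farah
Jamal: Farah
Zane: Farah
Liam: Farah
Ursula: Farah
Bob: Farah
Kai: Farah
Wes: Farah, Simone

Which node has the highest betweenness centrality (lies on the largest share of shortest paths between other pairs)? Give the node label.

Farah

Unnormalized betweenness of each node: Bob:0, Farah:44, Iris:0, Jamal:0, Kai:0, Liam:0, Simone:0, Ursula:0, Wes:0, Ximena:0, Zane:0.
Farah has the largest value, 44, making it the main broker — the node through which the most shortest paths run.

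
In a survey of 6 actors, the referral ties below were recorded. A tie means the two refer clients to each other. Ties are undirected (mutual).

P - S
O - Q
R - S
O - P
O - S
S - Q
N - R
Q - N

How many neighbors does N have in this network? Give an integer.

2

N is directly tied to Q and R. That is 2 neighbors, so the degree of N is 2.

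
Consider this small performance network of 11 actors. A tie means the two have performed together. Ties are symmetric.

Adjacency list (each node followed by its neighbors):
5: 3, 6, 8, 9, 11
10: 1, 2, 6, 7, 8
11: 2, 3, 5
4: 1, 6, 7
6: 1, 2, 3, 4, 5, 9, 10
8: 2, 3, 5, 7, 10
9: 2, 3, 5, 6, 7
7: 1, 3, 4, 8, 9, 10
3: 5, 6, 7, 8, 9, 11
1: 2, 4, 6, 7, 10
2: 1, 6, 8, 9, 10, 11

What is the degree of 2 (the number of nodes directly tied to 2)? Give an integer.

6

2 is directly tied to 1, 6, 8, 9, 10, and 11. That is 6 neighbors, so the degree of 2 is 6.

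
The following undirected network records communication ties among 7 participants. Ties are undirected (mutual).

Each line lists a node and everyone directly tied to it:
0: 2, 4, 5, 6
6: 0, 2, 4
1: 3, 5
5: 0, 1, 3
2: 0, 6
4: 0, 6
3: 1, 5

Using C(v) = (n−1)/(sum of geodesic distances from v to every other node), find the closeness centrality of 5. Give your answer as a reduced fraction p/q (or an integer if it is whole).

2/3

Distances from 5: 0:1, 1:1, 2:2, 3:1, 4:2, 6:2. Sum = 9.
n = 7, so closeness = 6/9 = 2/3.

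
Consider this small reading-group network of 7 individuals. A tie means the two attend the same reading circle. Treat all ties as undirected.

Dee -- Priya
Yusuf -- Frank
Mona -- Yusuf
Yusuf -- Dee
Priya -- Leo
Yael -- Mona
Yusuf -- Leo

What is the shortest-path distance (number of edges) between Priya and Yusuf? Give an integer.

One shortest route is Priya – Leo – Yusuf, which uses 2 edges, and Priya and Yusuf are not directly tied, so nothing shorter exists. So d(Priya,Yusuf) = 2.

2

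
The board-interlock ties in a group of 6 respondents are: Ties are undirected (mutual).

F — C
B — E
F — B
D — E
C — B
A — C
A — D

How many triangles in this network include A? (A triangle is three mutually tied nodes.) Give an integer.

A's neighbors are C and D, but none of them are tied to each other, so no triangle contains A.

0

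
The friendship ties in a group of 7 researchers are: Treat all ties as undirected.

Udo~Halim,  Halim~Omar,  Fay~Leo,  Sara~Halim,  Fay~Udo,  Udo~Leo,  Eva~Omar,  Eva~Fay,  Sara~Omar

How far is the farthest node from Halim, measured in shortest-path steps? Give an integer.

Distances from Halim: Eva:2, Fay:2, Leo:2, Omar:1, Sara:1, Udo:1.
The largest is 2 (to Leo, Fay, and Eva), so the eccentricity of Halim is 2.

2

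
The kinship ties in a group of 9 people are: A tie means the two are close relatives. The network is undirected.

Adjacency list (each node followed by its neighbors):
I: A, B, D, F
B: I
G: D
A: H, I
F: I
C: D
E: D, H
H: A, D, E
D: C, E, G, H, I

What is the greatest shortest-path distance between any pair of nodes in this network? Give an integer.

Eccentricity of each node (its greatest distance to any other): A:3, B:3, C:3, D:2, E:3, F:3, G:3, H:3, I:2.
The maximum eccentricity is 3, realized for instance by the pair B–C via B – I – D – C. So the diameter is 3.

3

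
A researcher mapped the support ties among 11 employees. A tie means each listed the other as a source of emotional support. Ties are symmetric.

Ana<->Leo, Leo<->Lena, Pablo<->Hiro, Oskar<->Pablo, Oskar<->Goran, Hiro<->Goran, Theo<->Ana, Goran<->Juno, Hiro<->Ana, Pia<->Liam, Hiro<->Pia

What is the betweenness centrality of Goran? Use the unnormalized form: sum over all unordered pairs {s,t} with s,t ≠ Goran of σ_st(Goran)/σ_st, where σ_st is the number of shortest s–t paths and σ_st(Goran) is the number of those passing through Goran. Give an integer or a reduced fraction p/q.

25/2

Pairs whose geodesics pass through Goran — Juno–Lena: 1; Juno–Pia: 1; Juno–Theo: 1; Juno–Pablo: 2/2; Juno–Liam: 1; Juno–Leo: 1; Juno–Hiro: 1; Juno–Oskar: 1; Juno–Ana: 1; Lena–Oskar: 1/2; Pia–Oskar: 1/2; Theo–Oskar: 1/2; Liam–Oskar: 1/2; Leo–Oskar: 1/2 … (+2 more pairs).
All other pairs contribute 0.
Summing the contributions gives betweenness(Goran) = 25/2.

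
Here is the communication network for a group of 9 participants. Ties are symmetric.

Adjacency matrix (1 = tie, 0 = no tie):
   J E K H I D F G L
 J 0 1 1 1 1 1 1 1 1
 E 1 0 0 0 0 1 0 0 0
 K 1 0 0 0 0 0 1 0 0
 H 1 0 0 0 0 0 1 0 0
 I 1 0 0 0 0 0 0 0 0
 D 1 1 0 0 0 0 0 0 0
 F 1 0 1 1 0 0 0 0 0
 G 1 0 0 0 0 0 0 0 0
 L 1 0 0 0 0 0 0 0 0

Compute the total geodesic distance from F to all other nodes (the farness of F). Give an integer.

13

Distances from F: D:2, E:2, G:2, H:1, I:2, J:1, K:1, L:2.
Sum = 2 + 2 + 2 + 1 + 2 + 1 + 1 + 2 = 13.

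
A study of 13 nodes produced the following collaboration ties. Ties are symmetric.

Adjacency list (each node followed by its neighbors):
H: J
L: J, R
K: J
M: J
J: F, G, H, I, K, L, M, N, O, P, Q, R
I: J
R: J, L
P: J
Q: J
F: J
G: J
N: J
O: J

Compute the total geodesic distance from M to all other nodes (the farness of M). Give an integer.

23

Distances from M: F:2, G:2, H:2, I:2, J:1, K:2, L:2, N:2, O:2, P:2, Q:2, R:2.
Sum = 2 + 2 + 2 + 2 + 1 + 2 + 2 + 2 + 2 + 2 + 2 + 2 = 23.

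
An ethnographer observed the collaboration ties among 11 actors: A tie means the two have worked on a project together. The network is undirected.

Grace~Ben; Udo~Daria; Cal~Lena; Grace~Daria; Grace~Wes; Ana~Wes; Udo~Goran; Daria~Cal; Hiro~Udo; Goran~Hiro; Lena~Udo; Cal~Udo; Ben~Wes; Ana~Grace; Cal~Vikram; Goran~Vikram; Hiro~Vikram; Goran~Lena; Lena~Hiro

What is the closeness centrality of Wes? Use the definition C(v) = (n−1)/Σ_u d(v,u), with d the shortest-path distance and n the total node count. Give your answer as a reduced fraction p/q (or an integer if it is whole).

Distances from Wes: Ana:1, Ben:1, Cal:3, Daria:2, Goran:4, Grace:1, Hiro:4, Lena:4, Udo:3, Vikram:4. Sum = 27.
n = 11, so closeness = 10/27.

10/27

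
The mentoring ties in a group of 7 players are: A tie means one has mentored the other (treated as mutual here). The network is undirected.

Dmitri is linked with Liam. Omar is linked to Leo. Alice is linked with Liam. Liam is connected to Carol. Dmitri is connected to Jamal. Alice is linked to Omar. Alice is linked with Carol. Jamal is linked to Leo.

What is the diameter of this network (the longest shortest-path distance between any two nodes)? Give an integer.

3

Eccentricity of each node (its greatest distance to any other): Alice:3, Carol:3, Dmitri:3, Jamal:3, Leo:3, Liam:3, Omar:3.
The maximum eccentricity is 3, realized for instance by the pair Dmitri–Omar via Dmitri – Liam – Alice – Omar. So the diameter is 3.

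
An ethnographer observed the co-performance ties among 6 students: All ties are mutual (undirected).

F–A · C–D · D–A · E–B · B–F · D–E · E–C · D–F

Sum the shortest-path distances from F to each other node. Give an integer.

7

Distances from F: A:1, B:1, C:2, D:1, E:2.
Sum = 1 + 1 + 2 + 1 + 2 = 7.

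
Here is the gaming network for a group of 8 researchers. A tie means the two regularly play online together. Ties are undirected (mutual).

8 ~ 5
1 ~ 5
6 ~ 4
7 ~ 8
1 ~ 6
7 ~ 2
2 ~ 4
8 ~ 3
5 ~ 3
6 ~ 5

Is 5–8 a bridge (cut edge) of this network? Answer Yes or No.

Even without that edge, 5 still reaches 8 via 5 – 3 – 8, so the network stays connected. Not a bridge.

No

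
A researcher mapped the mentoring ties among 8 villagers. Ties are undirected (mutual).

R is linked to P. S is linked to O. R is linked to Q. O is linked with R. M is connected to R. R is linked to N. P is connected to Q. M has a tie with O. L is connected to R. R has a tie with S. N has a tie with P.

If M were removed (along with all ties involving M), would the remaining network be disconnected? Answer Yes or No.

Even without M, every remaining node can still reach every other (the residual graph is connected), so M is not a cut vertex.

No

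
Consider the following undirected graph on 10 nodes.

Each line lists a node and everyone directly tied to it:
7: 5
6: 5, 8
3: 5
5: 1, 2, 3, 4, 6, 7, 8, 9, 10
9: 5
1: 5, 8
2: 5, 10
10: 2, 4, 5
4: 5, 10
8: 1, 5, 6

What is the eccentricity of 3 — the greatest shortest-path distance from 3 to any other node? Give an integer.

Distances from 3: 1:2, 2:2, 4:2, 5:1, 6:2, 7:2, 8:2, 9:2, 10:2.
The largest is 2 (to 6, 7, 2, 1, 4, 9, 8, and 10), so the eccentricity of 3 is 2.

2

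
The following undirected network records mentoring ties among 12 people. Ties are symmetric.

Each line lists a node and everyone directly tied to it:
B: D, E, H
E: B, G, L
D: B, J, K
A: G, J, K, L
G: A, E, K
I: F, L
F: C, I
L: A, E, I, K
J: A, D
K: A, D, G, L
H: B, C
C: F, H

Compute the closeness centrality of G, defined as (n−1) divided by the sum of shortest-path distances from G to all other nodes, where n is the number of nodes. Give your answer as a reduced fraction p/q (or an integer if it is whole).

11/25

Distances from G: A:1, B:2, C:4, D:2, E:1, F:4, H:3, I:3, J:2, K:1, L:2. Sum = 25.
n = 12, so closeness = 11/25.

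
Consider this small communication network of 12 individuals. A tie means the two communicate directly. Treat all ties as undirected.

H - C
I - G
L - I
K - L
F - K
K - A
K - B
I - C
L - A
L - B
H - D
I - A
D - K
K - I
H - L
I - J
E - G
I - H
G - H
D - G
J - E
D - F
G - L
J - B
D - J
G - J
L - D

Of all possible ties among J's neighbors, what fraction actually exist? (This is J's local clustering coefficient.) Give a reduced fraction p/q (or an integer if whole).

J's neighbors: B, D, E, G, and I (k = 5).
Possible neighbor pairs: C(5,2) = 10. Edges among them: D–G, E–G, G–I → e = 3.
Clustering(J) = 3/10.

3/10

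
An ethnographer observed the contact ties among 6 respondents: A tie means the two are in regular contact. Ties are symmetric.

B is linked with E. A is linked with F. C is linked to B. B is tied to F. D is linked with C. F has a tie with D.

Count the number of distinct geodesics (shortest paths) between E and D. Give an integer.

2

The shortest distance is 3. The length-3 paths are: E–B–F–D; E–B–C–D.
That gives 2 distinct shortest paths.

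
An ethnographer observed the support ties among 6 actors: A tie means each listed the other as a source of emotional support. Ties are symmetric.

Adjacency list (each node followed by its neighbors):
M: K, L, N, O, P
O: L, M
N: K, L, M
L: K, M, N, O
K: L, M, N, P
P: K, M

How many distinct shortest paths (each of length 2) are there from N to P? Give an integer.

The shortest distance is 2. The length-2 paths are: N–K–P; N–M–P.
That gives 2 distinct shortest paths.

2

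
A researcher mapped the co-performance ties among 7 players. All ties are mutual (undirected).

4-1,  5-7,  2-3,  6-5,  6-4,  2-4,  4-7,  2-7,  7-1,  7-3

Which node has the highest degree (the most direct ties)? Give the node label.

Degrees — 1:2, 2:3, 3:2, 4:4, 5:2, 6:2, 7:5.
The maximum is 5, attained only by 7.

7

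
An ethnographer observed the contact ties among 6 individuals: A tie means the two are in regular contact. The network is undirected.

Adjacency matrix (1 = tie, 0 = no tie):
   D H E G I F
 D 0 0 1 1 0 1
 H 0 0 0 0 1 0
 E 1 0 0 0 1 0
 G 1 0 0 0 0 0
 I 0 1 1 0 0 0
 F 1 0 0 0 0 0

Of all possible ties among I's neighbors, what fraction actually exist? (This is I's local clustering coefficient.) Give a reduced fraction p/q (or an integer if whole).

I's neighbors: E and H (k = 2).
Possible neighbor pairs: C(2,2) = 1. Edges among them: none → e = 0.
Clustering(I) = 0/1.

0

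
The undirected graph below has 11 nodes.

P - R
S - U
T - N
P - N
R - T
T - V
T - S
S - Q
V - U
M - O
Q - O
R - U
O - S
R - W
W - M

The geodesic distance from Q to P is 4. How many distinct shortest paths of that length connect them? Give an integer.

3

The shortest distance is 4. The length-4 paths are: Q–S–T–R–P; Q–S–U–R–P; Q–S–T–N–P.
That gives 3 distinct shortest paths.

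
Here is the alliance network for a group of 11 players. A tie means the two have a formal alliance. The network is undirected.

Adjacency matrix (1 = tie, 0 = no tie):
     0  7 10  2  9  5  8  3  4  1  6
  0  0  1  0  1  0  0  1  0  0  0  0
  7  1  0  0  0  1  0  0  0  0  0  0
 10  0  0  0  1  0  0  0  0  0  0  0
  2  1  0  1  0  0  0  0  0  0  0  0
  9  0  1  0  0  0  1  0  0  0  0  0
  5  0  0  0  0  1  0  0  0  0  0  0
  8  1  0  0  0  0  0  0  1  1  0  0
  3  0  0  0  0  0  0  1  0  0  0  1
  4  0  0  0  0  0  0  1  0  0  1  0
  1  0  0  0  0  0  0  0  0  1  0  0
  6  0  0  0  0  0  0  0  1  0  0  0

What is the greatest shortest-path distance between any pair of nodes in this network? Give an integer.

Eccentricity of each node (its greatest distance to any other): 0:3, 1:6, 2:4, 3:5, 4:5, 5:6, 6:6, 7:4, 8:4, 9:5, 10:5.
The maximum eccentricity is 6, realized for instance by the pair 5–1 via 5 – 9 – 7 – 0 – 8 – 4 – 1. So the diameter is 6.

6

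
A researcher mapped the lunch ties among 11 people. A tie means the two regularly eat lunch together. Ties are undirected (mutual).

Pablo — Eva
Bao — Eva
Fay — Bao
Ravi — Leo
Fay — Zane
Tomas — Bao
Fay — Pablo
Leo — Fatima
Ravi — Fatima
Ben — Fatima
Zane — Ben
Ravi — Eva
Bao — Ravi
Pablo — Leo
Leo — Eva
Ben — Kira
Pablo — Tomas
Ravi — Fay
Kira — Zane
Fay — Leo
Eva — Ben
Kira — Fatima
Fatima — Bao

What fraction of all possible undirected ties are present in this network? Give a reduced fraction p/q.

23/55

There are 23 edges and 11 nodes, so the maximum possible is C(11,2) = 55.
Density = 23/55.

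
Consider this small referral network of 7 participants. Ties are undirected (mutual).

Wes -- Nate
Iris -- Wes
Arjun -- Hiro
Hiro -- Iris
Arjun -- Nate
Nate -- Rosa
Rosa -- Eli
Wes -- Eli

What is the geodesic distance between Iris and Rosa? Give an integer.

One shortest route is Iris – Wes – Eli – Rosa, which uses 3 edges, and at distance 2 from Iris we only reach {Arjun, Eli, Nate}, which does not include Rosa. So d(Iris,Rosa) = 3.

3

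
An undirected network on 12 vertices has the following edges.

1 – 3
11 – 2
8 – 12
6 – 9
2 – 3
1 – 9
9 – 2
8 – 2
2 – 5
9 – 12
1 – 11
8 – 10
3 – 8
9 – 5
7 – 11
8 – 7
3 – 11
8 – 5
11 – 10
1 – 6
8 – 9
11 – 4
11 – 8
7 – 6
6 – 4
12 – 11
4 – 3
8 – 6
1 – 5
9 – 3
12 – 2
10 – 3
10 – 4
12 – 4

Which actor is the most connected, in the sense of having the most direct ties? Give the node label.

Degrees — 1:5, 2:6, 3:7, 4:5, 5:4, 6:5, 7:3, 8:9, 9:7, 10:4, 11:8, 12:5.
The maximum is 9, attained only by 8.

8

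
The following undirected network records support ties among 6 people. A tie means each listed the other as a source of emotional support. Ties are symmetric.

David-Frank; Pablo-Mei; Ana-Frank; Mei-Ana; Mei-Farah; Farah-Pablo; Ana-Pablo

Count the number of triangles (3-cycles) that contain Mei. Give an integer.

2

Mei's neighbors: Ana, Farah, and Pablo.
Neighbor pairs that are themselves tied: Mei–Ana–Pablo; Mei–Farah–Pablo. Each forms one triangle with Mei, for 2 in total.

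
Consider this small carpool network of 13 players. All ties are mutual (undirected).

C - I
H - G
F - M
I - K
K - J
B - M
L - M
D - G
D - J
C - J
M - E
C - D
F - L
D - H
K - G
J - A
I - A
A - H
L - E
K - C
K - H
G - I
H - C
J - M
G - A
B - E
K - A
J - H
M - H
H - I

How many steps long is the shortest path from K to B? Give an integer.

3

One shortest route is K – J – M – B, which uses 3 edges, and at distance 2 from K we only reach {D, M}, which does not include B. So d(K,B) = 3.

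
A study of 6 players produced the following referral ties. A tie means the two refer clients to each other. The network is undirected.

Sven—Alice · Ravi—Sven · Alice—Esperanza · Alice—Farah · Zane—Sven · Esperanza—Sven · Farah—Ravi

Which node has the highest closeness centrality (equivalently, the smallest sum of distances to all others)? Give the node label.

Farness (sum of distances to all others) for each node — Alice:7, Esperanza:8, Farah:9, Ravi:8, Sven:6, Zane:10.
The smallest farness is 6, for Sven, so Sven has the highest closeness.

Sven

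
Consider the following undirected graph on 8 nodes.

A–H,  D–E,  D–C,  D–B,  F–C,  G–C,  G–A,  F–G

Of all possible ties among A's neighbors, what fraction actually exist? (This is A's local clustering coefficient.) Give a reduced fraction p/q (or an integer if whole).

0

A's neighbors: G and H (k = 2).
Possible neighbor pairs: C(2,2) = 1. Edges among them: none → e = 0.
Clustering(A) = 0/1.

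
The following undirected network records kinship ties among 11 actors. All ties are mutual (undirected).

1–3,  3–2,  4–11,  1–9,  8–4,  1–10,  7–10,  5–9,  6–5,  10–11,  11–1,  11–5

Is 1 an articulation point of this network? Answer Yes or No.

Removing 1 leaves {4, 5, 6, 7, 8, 9, 10, and 11} with no path to {2 and 3}, so the network splits into 2 components. 1 is a cut vertex.

Yes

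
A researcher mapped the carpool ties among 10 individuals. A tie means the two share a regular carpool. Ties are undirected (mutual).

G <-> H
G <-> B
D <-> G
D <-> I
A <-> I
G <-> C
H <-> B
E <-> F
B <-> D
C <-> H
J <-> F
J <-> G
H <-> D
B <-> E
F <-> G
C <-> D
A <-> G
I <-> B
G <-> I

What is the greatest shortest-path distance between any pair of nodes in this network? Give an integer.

3

Eccentricity of each node (its greatest distance to any other): A:3, B:2, C:3, D:2, E:3, F:2, G:2, H:2, I:2, J:2.
The maximum eccentricity is 3, realized for instance by the pair A–E via A – G – F – E. So the diameter is 3.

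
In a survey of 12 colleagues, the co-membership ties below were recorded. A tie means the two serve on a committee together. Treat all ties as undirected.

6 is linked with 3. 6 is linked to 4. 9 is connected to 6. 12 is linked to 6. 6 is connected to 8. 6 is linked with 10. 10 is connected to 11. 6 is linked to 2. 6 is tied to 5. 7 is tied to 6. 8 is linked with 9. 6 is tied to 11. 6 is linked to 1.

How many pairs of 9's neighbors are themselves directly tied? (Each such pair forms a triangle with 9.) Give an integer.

9's neighbors: 6 and 8.
Neighbor pairs that are themselves tied: 9–6–8. Each forms one triangle with 9, for 1 in total.

1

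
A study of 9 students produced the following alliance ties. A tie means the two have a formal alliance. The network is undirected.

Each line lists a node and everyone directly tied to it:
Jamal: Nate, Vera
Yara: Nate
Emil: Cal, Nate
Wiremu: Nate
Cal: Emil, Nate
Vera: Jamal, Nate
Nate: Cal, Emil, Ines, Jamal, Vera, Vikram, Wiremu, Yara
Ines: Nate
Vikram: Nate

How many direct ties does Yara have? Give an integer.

Yara is directly tied to Nate. That is 1 neighbor, so the degree of Yara is 1.

1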